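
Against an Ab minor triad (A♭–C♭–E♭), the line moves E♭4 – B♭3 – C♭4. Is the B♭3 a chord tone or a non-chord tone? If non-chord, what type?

The harmony at that moment is A♭ minor triad (A♭, C♭, E♭); B♭3 is not a chord tone.
It is approached by leap down from E♭4 and left by step up to C♭4.
Leap in, step out — an appoggiatura.

Non-chord tone — an appoggiatura.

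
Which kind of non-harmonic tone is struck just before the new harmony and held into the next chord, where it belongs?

Anticipation.

Approach: ahead of the chord change (typically by step), so it is dissonant against the current harmony. Departure: none — the same pitch is restated or held and is a chord tone of the new harmony.
Dissonant first, consonant once the harmony catches up: the note simply arrives early — an anticipation. (The reverse timing, consonant first and dissonant after the change, would be a suspension or retardation.)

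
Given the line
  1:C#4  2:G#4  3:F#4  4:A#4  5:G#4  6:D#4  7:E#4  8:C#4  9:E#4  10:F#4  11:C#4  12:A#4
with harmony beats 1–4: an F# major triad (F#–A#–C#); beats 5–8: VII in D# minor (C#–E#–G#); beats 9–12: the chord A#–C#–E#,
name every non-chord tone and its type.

G#4 (beat 2) — appoggiatura; D#4 (beat 6) — appoggiatura; F#4 (beat 10) — escape tone.

The harmony at that moment is F# major triad (F#, A#, C#); G#4 is not a chord tone.
It is approached by leap up from C#4 and left by step down to F#4.
Leap in, step out — an appoggiatura.
The harmony at that moment is C# major triad (C#, E#, G#); D#4 is not a chord tone.
It is approached by leap down from G#4 and left by step up to E#4.
Leap in, step out — an appoggiatura.
The harmony at that moment is A# minor triad (A#, C#, E#); F#4 is not a chord tone.
It is approached by step up from E#4 and left by leap down to C#4.
Step in, leap out — an escape tone.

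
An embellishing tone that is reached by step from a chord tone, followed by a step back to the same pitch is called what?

Neighbor tone.

Approach: by step. Departure: by step in the opposite direction, back to the starting pitch.
Stepwise on both sides but reversing to return to the same chord tone — a neighbor tone. (Had it continued onward in the same direction it would be a passing tone instead.)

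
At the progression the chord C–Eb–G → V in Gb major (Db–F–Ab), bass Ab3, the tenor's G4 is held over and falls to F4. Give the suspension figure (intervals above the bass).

At the second chord the bass is Ab3. The suspended G4 lies a seventh above the bass; after resolving down by step to F4, the interval above the bass becomes a sixth.
Suspension figures are named by those two intervals: 7–6.

7–6 suspension.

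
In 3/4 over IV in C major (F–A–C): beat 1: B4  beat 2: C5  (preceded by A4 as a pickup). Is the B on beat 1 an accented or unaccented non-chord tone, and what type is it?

The harmony at that moment is F major triad (F, A, C); B4 is not a chord tone.
It is approached by step up from A4 and left by step up to C5.
Step in, step out in the same direction — a passing tone.
It falls on the downbeat, so it is accented.

Accented passing tone.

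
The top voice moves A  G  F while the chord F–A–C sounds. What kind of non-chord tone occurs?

G is a passing tone.

The harmony at that moment is F major triad (F, A, C); G is not a chord tone.
It is approached by step down from A and left by step down to F.
Step in, step out in the same direction — a passing tone.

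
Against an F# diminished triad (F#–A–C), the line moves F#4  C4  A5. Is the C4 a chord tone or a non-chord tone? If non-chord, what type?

Chord tone (the fifth of F# diminished triad).

F# diminished triad contains F#, A, C; C is the fifth, so it is a chord tone.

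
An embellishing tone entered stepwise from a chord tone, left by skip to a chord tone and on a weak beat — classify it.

Escape tone.

Approach: by step. Departure: by leap. Metric position: weak.
Step in, leap out, from a weak position — an escape tone (échappée). (It is the mirror image of the appoggiatura, which leaps in and steps out on a strong beat.)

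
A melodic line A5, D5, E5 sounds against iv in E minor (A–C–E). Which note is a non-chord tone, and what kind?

The harmony at that moment is A minor triad (A, C, E); D5 is not a chord tone.
It is approached by leap down from A5 and left by step up to E5.
Leap in, step out — an appoggiatura.

D5 is an appoggiatura.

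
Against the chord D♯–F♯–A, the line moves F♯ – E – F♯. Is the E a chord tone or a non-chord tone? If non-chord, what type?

The harmony at that moment is D♯ diminished triad (D♯, F♯, A); E is not a chord tone.
It is approached by step down from F♯ and left by step up to F♯.
Step away and step back to the same note — a neighbor tone (lower neighbor).

Non-chord tone — a neighbor tone.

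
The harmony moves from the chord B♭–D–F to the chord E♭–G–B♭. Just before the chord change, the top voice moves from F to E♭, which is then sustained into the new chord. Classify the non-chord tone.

E♭ is an anticipation.

The harmony at that moment is B♭ major triad (B♭, D, F); E♭ is not a chord tone.
It is approached by step down from F and then sustained as the same pitch into the next harmony.
Arriving early and becoming a chord tone when the harmony changes — an anticipation.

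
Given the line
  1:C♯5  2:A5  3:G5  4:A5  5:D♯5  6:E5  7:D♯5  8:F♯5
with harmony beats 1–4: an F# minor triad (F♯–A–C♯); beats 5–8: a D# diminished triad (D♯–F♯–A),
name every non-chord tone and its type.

The harmony at that moment is F♯ minor triad (F♯, A, C♯); G5 is not a chord tone.
It is approached by step down from A5 and left by step up to A5.
Step away and step back to the same note — a neighbor tone (lower neighbor).
The harmony at that moment is D♯ diminished triad (D♯, F♯, A); E5 is not a chord tone.
It is approached by step up from D♯5 and left by step down to D♯5.
Step away and step back to the same note — a neighbor tone (upper neighbor).

G5 (beat 3) — neighbor tone; E5 (beat 6) — neighbor tone.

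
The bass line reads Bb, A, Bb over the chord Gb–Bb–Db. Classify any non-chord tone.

A is a neighbor tone.

The harmony at that moment is Gb major triad (Gb, Bb, Db); A is not a chord tone.
It is approached by step down from Bb and left by step up to Bb.
Step away and step back to the same note — a neighbor tone (lower neighbor).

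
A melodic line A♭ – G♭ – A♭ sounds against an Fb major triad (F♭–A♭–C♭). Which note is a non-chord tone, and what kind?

The harmony at that moment is F♭ major triad (F♭, A♭, C♭); G♭ is not a chord tone.
It is approached by step down from A♭ and left by step up to A♭.
Step away and step back to the same note — a neighbor tone (lower neighbor).

G♭ is a neighbor tone.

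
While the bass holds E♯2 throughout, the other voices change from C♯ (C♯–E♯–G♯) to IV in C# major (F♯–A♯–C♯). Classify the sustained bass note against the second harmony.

Pedal tone (pedal point).

The harmony at that moment is F♯ major triad (F♯, A♯, C♯); E♯2 is not a chord tone.
It is held over (the same pitch as the preceding E♯2) and then sustained as the same pitch into the next harmony.
Sustained through a change of harmony — a pedal tone.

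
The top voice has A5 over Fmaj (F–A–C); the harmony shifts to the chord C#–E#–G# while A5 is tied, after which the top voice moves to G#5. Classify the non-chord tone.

The harmony at that moment is C# major triad (C#, E#, G#); A5 is not a chord tone.
It is held over (the same pitch as the preceding A5) and left by step down to G#5.
Held over from the previous chord and resolving down by step — a suspension.

A5 is a suspension.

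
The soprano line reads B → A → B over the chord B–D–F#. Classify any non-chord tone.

The harmony at that moment is B minor triad (B, D, F#); A is not a chord tone.
It is approached by step down from B and left by step up to B.
Step away and step back to the same note — a neighbor tone (lower neighbor).

A is a neighbor tone.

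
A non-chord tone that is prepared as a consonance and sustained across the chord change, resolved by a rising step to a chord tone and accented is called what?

Retardation.

Approach: by preparation — the pitch is first a chord tone, then held (tied or repeated) while the harmony changes under it. Departure: up by step. Metric position: strong.
A prepared dissonance that resolves upward by step — a retardation. (The same figure resolving downward would be a suspension.)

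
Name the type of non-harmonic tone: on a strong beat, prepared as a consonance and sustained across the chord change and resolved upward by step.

Retardation.

Approach: by preparation — the pitch is first a chord tone, then held (tied or repeated) while the harmony changes under it. Departure: up by step. Metric position: strong.
A prepared dissonance that resolves upward by step — a retardation. (The same figure resolving downward would be a suspension.)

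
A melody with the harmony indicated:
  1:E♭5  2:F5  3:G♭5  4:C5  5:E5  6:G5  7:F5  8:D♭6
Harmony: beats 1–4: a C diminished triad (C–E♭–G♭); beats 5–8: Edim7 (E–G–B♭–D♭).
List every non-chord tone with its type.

The harmony at that moment is C diminished triad (C, E♭, G♭); F5 is not a chord tone.
It is approached by step up from E♭5 and left by step up to G♭5.
Step in, step out in the same direction — a passing tone.
The harmony at that moment is E diminished seventh chord (E, G, B♭, D♭); F5 is not a chord tone.
It is approached by step down from G5 and left by leap up to D♭6.
Step in, leap out — an escape tone.

F5 (beat 2) — passing tone; F5 (beat 7) — escape tone.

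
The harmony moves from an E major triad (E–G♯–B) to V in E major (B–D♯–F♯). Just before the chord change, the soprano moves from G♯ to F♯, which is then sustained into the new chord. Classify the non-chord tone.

The harmony at that moment is E major triad (E, G♯, B); F♯ is not a chord tone.
It is approached by step down from G♯ and then sustained as the same pitch into the next harmony.
Arriving early and becoming a chord tone when the harmony changes — an anticipation.

F♯ is an anticipation.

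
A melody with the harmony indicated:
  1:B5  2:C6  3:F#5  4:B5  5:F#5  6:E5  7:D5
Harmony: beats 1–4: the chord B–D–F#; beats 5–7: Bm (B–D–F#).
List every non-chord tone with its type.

The harmony at that moment is B minor triad (B, D, F#); C6 is not a chord tone.
It is approached by step up from B5 and left by leap down to F#5.
Step in, leap out — an escape tone.
The harmony at that moment is B minor triad (B, D, F#); E5 is not a chord tone.
It is approached by step down from F#5 and left by step down to D5.
Step in, step out in the same direction — a passing tone.

C6 (beat 2) — escape tone; E5 (beat 6) — passing tone.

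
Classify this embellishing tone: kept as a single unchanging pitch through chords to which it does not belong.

Pedal tone.

Approach: none. Departure: none — a single pitch is sustained while the chords change around it, passing through harmonies that do not contain it.
No melodic motion at all; the dissonance is created entirely by the moving harmonies against the stationary note — a pedal tone (pedal point).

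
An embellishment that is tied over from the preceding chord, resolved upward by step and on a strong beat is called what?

Approach: by preparation — the pitch is first a chord tone, then held (tied or repeated) while the harmony changes under it. Departure: up by step. Metric position: strong.
A prepared dissonance that resolves upward by step — a retardation. (The same figure resolving downward would be a suspension.)

Retardation.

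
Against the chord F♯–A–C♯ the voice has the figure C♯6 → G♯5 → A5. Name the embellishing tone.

G♯5 is an appoggiatura.

The harmony at that moment is F♯ minor triad (F♯, A, C♯); G♯5 is not a chord tone.
It is approached by leap down from C♯6 and left by step up to A5.
Leap in, step out — an appoggiatura.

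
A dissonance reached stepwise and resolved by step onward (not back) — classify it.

Passing tone.

Approach: by step. Departure: by step, continuing in the same direction.
Stepwise on both sides with no change of direction means the note fills in the space between two different chord tones — a passing tone. (Had it turned back to its starting note it would be a neighbor tone instead.)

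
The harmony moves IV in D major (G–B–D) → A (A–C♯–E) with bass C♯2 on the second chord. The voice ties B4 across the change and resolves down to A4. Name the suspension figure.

7–6 suspension.

At the second chord the bass is C♯2. The suspended B4 lies a seventh above the bass; after resolving down by step to A4, the interval above the bass becomes a sixth.
Suspension figures are named by those two intervals: 7–6.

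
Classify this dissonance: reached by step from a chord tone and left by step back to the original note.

Neighbor tone.

Approach: by step. Departure: by step in the opposite direction, back to the starting pitch.
Stepwise on both sides but reversing to return to the same chord tone — a neighbor tone. (Had it continued onward in the same direction it would be a passing tone instead.)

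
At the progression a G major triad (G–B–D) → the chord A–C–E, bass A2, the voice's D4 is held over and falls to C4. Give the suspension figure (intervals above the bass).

4–3 suspension.

At the second chord the bass is A2. The suspended D4 lies a fourth above the bass; after resolving down by step to C4, the interval above the bass becomes a third.
Suspension figures are named by those two intervals: 4–3.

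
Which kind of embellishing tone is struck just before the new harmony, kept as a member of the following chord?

Approach: ahead of the chord change (typically by step), so it is dissonant against the current harmony. Departure: none — the same pitch is restated or held and is a chord tone of the new harmony.
Dissonant first, consonant once the harmony catches up: the note simply arrives early — an anticipation. (The reverse timing, consonant first and dissonant after the change, would be a suspension or retardation.)

Anticipation.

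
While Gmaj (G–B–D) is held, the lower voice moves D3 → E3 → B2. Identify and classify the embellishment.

The harmony at that moment is G major triad (G, B, D); E3 is not a chord tone.
It is approached by step up from D3 and left by leap down to B2.
Step in, leap out — an escape tone.

E3 is an escape tone.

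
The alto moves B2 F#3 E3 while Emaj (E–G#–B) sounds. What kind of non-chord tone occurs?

F#3 is an appoggiatura.

The harmony at that moment is E major triad (E, G#, B); F#3 is not a chord tone.
It is approached by leap up from B2 and left by step down to E3.
Leap in, step out — an appoggiatura.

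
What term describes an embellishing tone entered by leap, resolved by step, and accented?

Approach: by leap. Departure: by step. Metric position: strong.
Leap in, step out, in a metrically strong position — an appoggiatura. (It is the mirror image of the escape tone, which steps in and leaps out from a weak position.)

Appoggiatura.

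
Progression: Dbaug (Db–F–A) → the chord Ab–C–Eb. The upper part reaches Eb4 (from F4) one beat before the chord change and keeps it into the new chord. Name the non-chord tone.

Eb4 is an anticipation.

The harmony at that moment is Db augmented triad (Db, F, A); Eb4 is not a chord tone.
It is approached by step down from F4 and then sustained as the same pitch into the next harmony.
Arriving early and becoming a chord tone when the harmony changes — an anticipation.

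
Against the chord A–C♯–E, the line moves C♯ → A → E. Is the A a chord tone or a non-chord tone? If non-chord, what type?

Chord tone (the root of A major triad).

A major triad contains A, C♯, E; A is the root, so it is a chord tone.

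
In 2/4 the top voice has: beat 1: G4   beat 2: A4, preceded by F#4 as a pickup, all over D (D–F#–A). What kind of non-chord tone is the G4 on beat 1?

Passing tone.

The harmony at that moment is D major triad (D, F#, A); G4 is not a chord tone.
It is approached by step up from F#4 and left by step up to A4.
Step in, step out in the same direction — a passing tone.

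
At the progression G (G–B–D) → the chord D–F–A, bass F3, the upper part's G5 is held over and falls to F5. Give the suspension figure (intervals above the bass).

At the second chord the bass is F3. The suspended G5 lies a ninth above the bass; after resolving down by step to F5, the interval above the bass becomes an octave.
Suspension figures are named by those two intervals: 9–8.

9–8 suspension.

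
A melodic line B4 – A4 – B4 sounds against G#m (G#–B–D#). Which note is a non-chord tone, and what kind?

A4 is a neighbor tone.

The harmony at that moment is G# minor triad (G#, B, D#); A4 is not a chord tone.
It is approached by step down from B4 and left by step up to B4.
Step away and step back to the same note — a neighbor tone (lower neighbor).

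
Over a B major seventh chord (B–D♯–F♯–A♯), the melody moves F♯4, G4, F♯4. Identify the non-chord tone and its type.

G4 is a neighbor tone.

The harmony at that moment is B major seventh chord (B, D♯, F♯, A♯); G4 is not a chord tone.
It is approached by step up from F♯4 and left by step down to F♯4.
Step away and step back to the same note — a neighbor tone (upper neighbor).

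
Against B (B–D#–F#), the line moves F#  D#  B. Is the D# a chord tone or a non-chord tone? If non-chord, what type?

Chord tone (the third of B major triad).

B major triad contains B, D#, F#; D# is the third, so it is a chord tone.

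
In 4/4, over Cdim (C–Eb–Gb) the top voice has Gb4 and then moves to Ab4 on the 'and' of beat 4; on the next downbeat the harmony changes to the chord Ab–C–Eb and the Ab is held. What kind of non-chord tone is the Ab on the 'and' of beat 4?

The harmony at that moment is C diminished triad (C, Eb, Gb); Ab4 is not a chord tone.
It is approached by step up from Gb4 and then sustained as the same pitch into the next harmony.
Arriving early and becoming a chord tone when the harmony changes — an anticipation.

Anticipation.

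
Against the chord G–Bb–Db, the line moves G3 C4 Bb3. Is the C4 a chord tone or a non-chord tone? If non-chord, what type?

Non-chord tone — an appoggiatura.

The harmony at that moment is G diminished triad (G, Bb, Db); C4 is not a chord tone.
It is approached by leap up from G3 and left by step down to Bb3.
Leap in, step out — an appoggiatura.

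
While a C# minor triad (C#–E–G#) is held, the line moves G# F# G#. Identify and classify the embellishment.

F# is a neighbor tone.

The harmony at that moment is C# minor triad (C#, E, G#); F# is not a chord tone.
It is approached by step down from G# and left by step up to G#.
Step away and step back to the same note — a neighbor tone (lower neighbor).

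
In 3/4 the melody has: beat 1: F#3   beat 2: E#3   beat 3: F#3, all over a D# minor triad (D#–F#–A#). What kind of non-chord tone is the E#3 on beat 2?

Lower neighbor tone.

The harmony at that moment is D# minor triad (D#, F#, A#); E#3 is not a chord tone.
It is approached by step down from F#3 and left by step up to F#3.
Step away and step back to the same note — a neighbor tone (lower neighbor).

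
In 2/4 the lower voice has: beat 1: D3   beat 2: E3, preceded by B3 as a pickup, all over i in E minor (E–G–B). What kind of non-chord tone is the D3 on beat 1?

Appoggiatura.

The harmony at that moment is E minor triad (E, G, B); D3 is not a chord tone.
It is approached by leap down from B3 and left by step up to E3.
Leap in, step out, metrically accented — an appoggiatura.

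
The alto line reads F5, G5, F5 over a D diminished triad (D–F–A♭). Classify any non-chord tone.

G5 is a neighbor tone.

The harmony at that moment is D diminished triad (D, F, A♭); G5 is not a chord tone.
It is approached by step up from F5 and left by step down to F5.
Step away and step back to the same note — a neighbor tone (upper neighbor).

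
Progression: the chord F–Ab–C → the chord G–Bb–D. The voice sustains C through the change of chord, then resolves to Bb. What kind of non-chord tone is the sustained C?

C is a suspension.

The harmony at that moment is G minor triad (G, Bb, D); C is not a chord tone.
It is held over (the same pitch as the preceding C) and left by step down to Bb.
Held over from the previous chord and resolving down by step — a suspension.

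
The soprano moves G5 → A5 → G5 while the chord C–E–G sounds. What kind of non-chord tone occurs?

The harmony at that moment is C major triad (C, E, G); A5 is not a chord tone.
It is approached by step up from G5 and left by step down to G5.
Step away and step back to the same note — a neighbor tone (upper neighbor).

A5 is a neighbor tone.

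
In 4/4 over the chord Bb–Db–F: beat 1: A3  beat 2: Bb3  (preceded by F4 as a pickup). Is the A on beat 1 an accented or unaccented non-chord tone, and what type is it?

Accented appoggiatura.

The harmony at that moment is Bb minor triad (Bb, Db, F); A3 is not a chord tone.
It is approached by leap down from F4 and left by step up to Bb3.
Leap in, step out — an appoggiatura.
It falls on the downbeat, so it is accented.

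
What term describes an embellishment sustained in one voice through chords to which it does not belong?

Pedal tone.

Approach: none. Departure: none — a single pitch is sustained while the chords change around it, passing through harmonies that do not contain it.
No melodic motion at all; the dissonance is created entirely by the moving harmonies against the stationary note — a pedal tone (pedal point).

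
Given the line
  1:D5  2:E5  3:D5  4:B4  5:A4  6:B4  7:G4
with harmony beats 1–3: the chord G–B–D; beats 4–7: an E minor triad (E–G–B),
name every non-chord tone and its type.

E5 (beat 2) — neighbor tone; A4 (beat 5) — neighbor tone.

The harmony at that moment is G major triad (G, B, D); E5 is not a chord tone.
It is approached by step up from D5 and left by step down to D5.
Step away and step back to the same note — a neighbor tone (upper neighbor).
The harmony at that moment is E minor triad (E, G, B); A4 is not a chord tone.
It is approached by step down from B4 and left by step up to B4.
Step away and step back to the same note — a neighbor tone (lower neighbor).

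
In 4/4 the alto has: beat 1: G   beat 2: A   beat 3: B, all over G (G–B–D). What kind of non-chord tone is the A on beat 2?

Passing tone.

The harmony at that moment is G major triad (G, B, D); A is not a chord tone.
It is approached by step up from G and left by step up to B.
Step in, step out in the same direction — a passing tone.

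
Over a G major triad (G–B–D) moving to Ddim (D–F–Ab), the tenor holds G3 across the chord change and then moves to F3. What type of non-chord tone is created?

G3 is a suspension.

The harmony at that moment is D diminished triad (D, F, Ab); G3 is not a chord tone.
It is held over (the same pitch as the preceding G3) and left by step down to F3.
Held over from the previous chord and resolving down by step — a suspension.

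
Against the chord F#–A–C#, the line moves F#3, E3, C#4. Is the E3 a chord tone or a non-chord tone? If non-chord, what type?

Non-chord tone — an escape tone.

The harmony at that moment is F# minor triad (F#, A, C#); E3 is not a chord tone.
It is approached by step down from F#3 and left by leap up to C#4.
Step in, leap out — an escape tone.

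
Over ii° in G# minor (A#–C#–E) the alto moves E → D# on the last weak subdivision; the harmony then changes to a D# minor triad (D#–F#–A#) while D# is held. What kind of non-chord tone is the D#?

D# is an anticipation.

The harmony at that moment is A# diminished triad (A#, C#, E); D# is not a chord tone.
It is approached by step down from E and then sustained as the same pitch into the next harmony.
Arriving early and becoming a chord tone when the harmony changes — an anticipation.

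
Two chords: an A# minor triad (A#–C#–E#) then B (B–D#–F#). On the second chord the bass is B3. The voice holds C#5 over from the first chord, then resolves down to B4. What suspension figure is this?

9–8 suspension.

At the second chord the bass is B3. The suspended C#5 lies a ninth above the bass; after resolving down by step to B4, the interval above the bass becomes an octave.
Suspension figures are named by those two intervals: 9–8.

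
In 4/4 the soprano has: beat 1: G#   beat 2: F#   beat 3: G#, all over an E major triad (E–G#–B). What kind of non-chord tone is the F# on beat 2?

The harmony at that moment is E major triad (E, G#, B); F# is not a chord tone.
It is approached by step down from G# and left by step up to G#.
Step away and step back to the same note — a neighbor tone (lower neighbor).

Lower neighbor tone.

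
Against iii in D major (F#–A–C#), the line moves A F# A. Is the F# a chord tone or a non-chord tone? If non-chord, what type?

F# minor triad contains F#, A, C#; F# is the root, so it is a chord tone.

Chord tone (the root of F# minor triad).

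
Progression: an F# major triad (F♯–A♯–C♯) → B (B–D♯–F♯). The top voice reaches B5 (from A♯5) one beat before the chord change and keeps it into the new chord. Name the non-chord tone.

B5 is an anticipation.

The harmony at that moment is F♯ major triad (F♯, A♯, C♯); B5 is not a chord tone.
It is approached by step up from A♯5 and then sustained as the same pitch into the next harmony.
Arriving early and becoming a chord tone when the harmony changes — an anticipation.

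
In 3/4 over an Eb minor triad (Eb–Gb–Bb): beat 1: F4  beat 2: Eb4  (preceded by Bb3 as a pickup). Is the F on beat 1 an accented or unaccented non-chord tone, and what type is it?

The harmony at that moment is Eb minor triad (Eb, Gb, Bb); F4 is not a chord tone.
It is approached by leap up from Bb3 and left by step down to Eb4.
Leap in, step out — an appoggiatura.
It falls on the downbeat, so it is accented.

Accented appoggiatura.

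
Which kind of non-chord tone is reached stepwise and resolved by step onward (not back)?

Approach: by step. Departure: by step, continuing in the same direction.
Stepwise on both sides with no change of direction means the note fills in the space between two different chord tones — a passing tone. (Had it turned back to its starting note it would be a neighbor tone instead.)

Passing tone.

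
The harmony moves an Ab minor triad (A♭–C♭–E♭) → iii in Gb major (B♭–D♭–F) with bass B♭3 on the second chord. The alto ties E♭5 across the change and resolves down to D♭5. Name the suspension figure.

At the second chord the bass is B♭3. The suspended E♭5 lies a fourth above the bass; after resolving down by step to D♭5, the interval above the bass becomes a third.
Suspension figures are named by those two intervals: 4–3.

4–3 suspension.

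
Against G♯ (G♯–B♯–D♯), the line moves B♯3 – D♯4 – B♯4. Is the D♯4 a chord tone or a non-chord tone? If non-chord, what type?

G# major triad contains G♯, B♯, D♯; D♯ is the fifth, so it is a chord tone.

Chord tone (the fifth of G# major triad).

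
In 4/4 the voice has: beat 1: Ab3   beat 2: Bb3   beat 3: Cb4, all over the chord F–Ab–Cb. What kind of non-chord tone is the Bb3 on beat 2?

Passing tone.

The harmony at that moment is F diminished triad (F, Ab, Cb); Bb3 is not a chord tone.
It is approached by step up from Ab3 and left by step up to Cb4.
Step in, step out in the same direction — a passing tone.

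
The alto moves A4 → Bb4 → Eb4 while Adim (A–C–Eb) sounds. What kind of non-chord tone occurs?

The harmony at that moment is A diminished triad (A, C, Eb); Bb4 is not a chord tone.
It is approached by step up from A4 and left by leap down to Eb4.
Step in, leap out — an escape tone.

Bb4 is an escape tone.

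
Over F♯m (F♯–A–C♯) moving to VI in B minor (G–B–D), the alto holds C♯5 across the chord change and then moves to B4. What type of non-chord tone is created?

The harmony at that moment is G major triad (G, B, D); C♯5 is not a chord tone.
It is held over (the same pitch as the preceding C♯5) and left by step down to B4.
Held over from the previous chord and resolving down by step — a suspension.

C♯5 is a suspension.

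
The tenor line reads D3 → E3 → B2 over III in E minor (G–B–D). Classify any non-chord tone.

E3 is an escape tone.

The harmony at that moment is G major triad (G, B, D); E3 is not a chord tone.
It is approached by step up from D3 and left by leap down to B2.
Step in, leap out — an escape tone.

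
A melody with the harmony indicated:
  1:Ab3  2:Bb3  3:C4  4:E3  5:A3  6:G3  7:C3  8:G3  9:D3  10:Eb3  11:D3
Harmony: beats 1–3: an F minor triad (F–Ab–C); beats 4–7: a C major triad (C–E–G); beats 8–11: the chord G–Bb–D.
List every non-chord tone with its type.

The harmony at that moment is F minor triad (F, Ab, C); Bb3 is not a chord tone.
It is approached by step up from Ab3 and left by step up to C4.
Step in, step out in the same direction — a passing tone.
The harmony at that moment is C major triad (C, E, G); A3 is not a chord tone.
It is approached by leap up from E3 and left by step down to G3.
Leap in, step out — an appoggiatura.
The harmony at that moment is G minor triad (G, Bb, D); Eb3 is not a chord tone.
It is approached by step up from D3 and left by step down to D3.
Step away and step back to the same note — a neighbor tone (upper neighbor).

Bb3 (beat 2) — passing tone; A3 (beat 5) — appoggiatura; Eb3 (beat 10) — neighbor tone.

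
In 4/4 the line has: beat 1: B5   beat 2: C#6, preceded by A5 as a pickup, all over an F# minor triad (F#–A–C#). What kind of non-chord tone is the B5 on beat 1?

The harmony at that moment is F# minor triad (F#, A, C#); B5 is not a chord tone.
It is approached by step up from A5 and left by step up to C#6.
Step in, step out in the same direction — a passing tone.

Passing tone.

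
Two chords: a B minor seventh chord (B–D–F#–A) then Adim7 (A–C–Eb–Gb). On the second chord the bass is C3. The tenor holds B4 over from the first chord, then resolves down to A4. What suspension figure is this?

At the second chord the bass is C3. The suspended B4 lies a seventh above the bass; after resolving down by step to A4, the interval above the bass becomes a sixth.
Suspension figures are named by those two intervals: 7–6.

7–6 suspension.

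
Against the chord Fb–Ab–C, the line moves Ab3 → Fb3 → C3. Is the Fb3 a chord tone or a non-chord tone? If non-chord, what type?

Fb augmented triad contains Fb, Ab, C; Fb is the root, so it is a chord tone.

Chord tone (the root of Fb augmented triad).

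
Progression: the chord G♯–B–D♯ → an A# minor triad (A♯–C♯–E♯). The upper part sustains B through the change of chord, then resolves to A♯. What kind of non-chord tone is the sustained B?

The harmony at that moment is A♯ minor triad (A♯, C♯, E♯); B is not a chord tone.
It is held over (the same pitch as the preceding B) and left by step down to A♯.
Held over from the previous chord and resolving down by step — a suspension.

B is a suspension.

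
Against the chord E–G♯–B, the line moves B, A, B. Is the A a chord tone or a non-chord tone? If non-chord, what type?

Non-chord tone — a neighbor tone.

The harmony at that moment is E major triad (E, G♯, B); A is not a chord tone.
It is approached by step down from B and left by step up to B.
Step away and step back to the same note — a neighbor tone (lower neighbor).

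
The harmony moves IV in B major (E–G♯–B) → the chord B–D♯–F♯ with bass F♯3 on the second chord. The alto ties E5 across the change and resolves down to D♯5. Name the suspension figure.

At the second chord the bass is F♯3. The suspended E5 lies a seventh above the bass; after resolving down by step to D♯5, the interval above the bass becomes a sixth.
Suspension figures are named by those two intervals: 7–6.

7–6 suspension.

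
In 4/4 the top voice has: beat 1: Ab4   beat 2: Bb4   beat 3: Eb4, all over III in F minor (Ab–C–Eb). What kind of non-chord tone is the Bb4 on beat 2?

The harmony at that moment is Ab major triad (Ab, C, Eb); Bb4 is not a chord tone.
It is approached by step up from Ab4 and left by leap down to Eb4.
Step in, leap out, on a weak beat — an escape tone.

Escape tone.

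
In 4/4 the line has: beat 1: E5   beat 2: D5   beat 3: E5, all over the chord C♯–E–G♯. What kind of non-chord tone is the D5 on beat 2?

Lower neighbor tone.

The harmony at that moment is C♯ minor triad (C♯, E, G♯); D5 is not a chord tone.
It is approached by step down from E5 and left by step up to E5.
Step away and step back to the same note — a neighbor tone (lower neighbor).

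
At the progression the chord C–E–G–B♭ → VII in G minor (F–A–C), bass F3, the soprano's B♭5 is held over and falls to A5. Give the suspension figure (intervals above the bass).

At the second chord the bass is F3. The suspended B♭5 lies a fourth above the bass; after resolving down by step to A5, the interval above the bass becomes a third.
Suspension figures are named by those two intervals: 4–3.

4–3 suspension.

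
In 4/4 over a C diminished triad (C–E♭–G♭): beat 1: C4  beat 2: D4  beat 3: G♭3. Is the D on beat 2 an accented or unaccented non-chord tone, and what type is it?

The harmony at that moment is C diminished triad (C, E♭, G♭); D4 is not a chord tone.
It is approached by step up from C4 and left by leap down to G♭3.
Step in, leap out — an escape tone.
It falls on a weak beat, so it is unaccented.

Unaccented escape tone.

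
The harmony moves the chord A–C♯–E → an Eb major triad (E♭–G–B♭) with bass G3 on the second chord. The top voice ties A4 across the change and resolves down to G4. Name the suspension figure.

9–8 suspension.

At the second chord the bass is G3. The suspended A4 lies a ninth above the bass; after resolving down by step to G4, the interval above the bass becomes an octave.
Suspension figures are named by those two intervals: 9–8.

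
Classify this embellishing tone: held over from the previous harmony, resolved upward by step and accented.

Approach: by preparation — the pitch is first a chord tone, then held (tied or repeated) while the harmony changes under it. Departure: up by step. Metric position: strong.
A prepared dissonance that resolves upward by step — a retardation. (The same figure resolving downward would be a suspension.)

Retardation.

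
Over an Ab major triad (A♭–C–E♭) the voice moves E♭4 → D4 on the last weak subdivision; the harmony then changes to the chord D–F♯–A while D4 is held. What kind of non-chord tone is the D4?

The harmony at that moment is A♭ major triad (A♭, C, E♭); D4 is not a chord tone.
It is approached by step down from E♭4 and then sustained as the same pitch into the next harmony.
Arriving early and becoming a chord tone when the harmony changes — an anticipation.

D4 is an anticipation.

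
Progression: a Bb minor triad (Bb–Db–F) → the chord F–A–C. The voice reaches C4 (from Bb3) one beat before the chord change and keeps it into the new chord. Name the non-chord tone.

The harmony at that moment is Bb minor triad (Bb, Db, F); C4 is not a chord tone.
It is approached by step up from Bb3 and then sustained as the same pitch into the next harmony.
Arriving early and becoming a chord tone when the harmony changes — an anticipation.

C4 is an anticipation.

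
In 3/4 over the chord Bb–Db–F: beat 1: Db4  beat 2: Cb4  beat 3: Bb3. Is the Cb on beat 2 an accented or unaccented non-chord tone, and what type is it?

Unaccented passing tone.

The harmony at that moment is Bb minor triad (Bb, Db, F); Cb4 is not a chord tone.
It is approached by step down from Db4 and left by step down to Bb3.
Step in, step out in the same direction — a passing tone.
It falls on a weak beat, so it is unaccented.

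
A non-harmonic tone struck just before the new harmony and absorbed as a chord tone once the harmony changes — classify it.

Anticipation.

Approach: ahead of the chord change (typically by step), so it is dissonant against the current harmony. Departure: none — the same pitch is restated or held and is a chord tone of the new harmony.
Dissonant first, consonant once the harmony catches up: the note simply arrives early — an anticipation. (The reverse timing, consonant first and dissonant after the change, would be a suspension or retardation.)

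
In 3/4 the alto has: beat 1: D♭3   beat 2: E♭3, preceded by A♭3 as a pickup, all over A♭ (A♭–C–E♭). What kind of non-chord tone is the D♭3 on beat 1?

Appoggiatura.

The harmony at that moment is A♭ major triad (A♭, C, E♭); D♭3 is not a chord tone.
It is approached by leap down from A♭3 and left by step up to E♭3.
Leap in, step out, metrically accented — an appoggiatura.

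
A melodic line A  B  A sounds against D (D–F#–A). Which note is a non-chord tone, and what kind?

The harmony at that moment is D major triad (D, F#, A); B is not a chord tone.
It is approached by step up from A and left by step down to A.
Step away and step back to the same note — a neighbor tone (upper neighbor).

B is a neighbor tone.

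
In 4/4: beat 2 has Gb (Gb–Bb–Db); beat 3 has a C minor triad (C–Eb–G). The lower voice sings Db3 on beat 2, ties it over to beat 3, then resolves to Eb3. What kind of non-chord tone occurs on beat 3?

Retardation.

The harmony at that moment is C minor triad (C, Eb, G); Db3 is not a chord tone.
It is held over (the same pitch as the preceding Db3) and left by step up to Eb3.
Held over from the previous chord and resolving up by step — a retardation.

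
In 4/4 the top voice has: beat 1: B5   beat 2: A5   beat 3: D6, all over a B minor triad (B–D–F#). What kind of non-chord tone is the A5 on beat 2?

The harmony at that moment is B minor triad (B, D, F#); A5 is not a chord tone.
It is approached by step down from B5 and left by leap up to D6.
Step in, leap out, on a weak beat — an escape tone.

Escape tone.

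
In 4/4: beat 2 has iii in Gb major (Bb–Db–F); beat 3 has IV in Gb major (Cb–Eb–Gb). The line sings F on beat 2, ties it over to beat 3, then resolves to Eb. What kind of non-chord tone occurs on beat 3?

The harmony at that moment is Cb major triad (Cb, Eb, Gb); F is not a chord tone.
It is held over (the same pitch as the preceding F) and left by step down to Eb.
Held over from the previous chord and resolving down by step — a suspension.

Suspension.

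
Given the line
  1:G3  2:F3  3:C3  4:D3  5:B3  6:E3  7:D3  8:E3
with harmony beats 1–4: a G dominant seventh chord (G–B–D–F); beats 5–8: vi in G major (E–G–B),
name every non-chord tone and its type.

The harmony at that moment is G dominant seventh chord (G, B, D, F); C3 is not a chord tone.
It is approached by leap down from F3 and left by step up to D3.
Leap in, step out — an appoggiatura.
The harmony at that moment is E minor triad (E, G, B); D3 is not a chord tone.
It is approached by step down from E3 and left by step up to E3.
Step away and step back to the same note — a neighbor tone (lower neighbor).

C3 (beat 3) — appoggiatura; D3 (beat 7) — neighbor tone.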